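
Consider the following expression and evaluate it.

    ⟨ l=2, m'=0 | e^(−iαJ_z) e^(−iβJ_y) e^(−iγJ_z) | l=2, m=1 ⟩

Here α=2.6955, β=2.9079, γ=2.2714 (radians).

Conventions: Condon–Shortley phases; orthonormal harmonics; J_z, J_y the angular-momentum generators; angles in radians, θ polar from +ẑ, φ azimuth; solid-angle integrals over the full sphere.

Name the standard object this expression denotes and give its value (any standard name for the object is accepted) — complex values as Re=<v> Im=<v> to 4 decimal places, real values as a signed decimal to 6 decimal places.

Wigner D-matrix element, Re=0.1779 Im=0.2109

This is a Wigner D-matrix element — the rotation-matrix element ⟨l m'| R(α,β,γ) |l m⟩ in the angular-momentum basis.
D^2_{0,1}(2.6955,2.9079,2.2714) = e^{-i·0·2.6955}·d^2_{0,1}(2.9079)·e^{-i·1·2.2714}. Compute d first:
Half-angle: c=0.116581, s=0.993181. N=√(2·2·6·1)=4.898979
k∈{1,2} keeps every argument non-negative
  k=1: (−1)^0·4.8990/(2)·0.1166^3·0.9932^1 = +0.003855
  k=2: (−1)^1·4.8990/(2)·0.1166^1·0.9932^3 = -0.279761
d^2_{0,1}(2.9079) = +0.003855 -0.279761 = -0.275907
Attach z-rotation phases: D = e^{-i(0)(2.6955)}·(-0.275907)·e^{-i(1)(2.2714)} = +0.177871+0.210918i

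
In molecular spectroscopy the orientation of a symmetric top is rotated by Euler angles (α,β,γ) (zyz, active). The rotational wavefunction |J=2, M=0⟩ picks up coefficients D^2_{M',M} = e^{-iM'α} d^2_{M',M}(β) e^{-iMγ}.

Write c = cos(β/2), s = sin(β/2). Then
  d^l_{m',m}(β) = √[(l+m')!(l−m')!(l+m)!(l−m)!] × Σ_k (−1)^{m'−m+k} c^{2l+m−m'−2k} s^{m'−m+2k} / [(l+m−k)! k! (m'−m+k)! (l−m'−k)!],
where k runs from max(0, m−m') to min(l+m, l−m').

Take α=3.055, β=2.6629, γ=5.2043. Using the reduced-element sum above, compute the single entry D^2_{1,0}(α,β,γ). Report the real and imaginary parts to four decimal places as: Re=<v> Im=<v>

Re=-0.4989 Im=-0.0433

First d^2_{1,0}(β=2.6629), then the phase factors e^{-i(1)α} and e^{-i(0)γ}:
Half-angle: c=0.237068, s=0.971493. N=√(6·1·2·2)=4.898979
k: max(0,(0)−(1))=0 … min(2+(0),2−(1))=1
  k=0: (−1)^1·4.8990/(2)·0.2371^3·0.9715^1 = -0.031705
  k=1: (−1)^2·4.8990/(2)·0.2371^1·0.9715^3 = +0.532436
d^2_{1,0}(2.6629) = -0.031705 +0.532436 = +0.500730
Phases: e^{-i·(1)·3.0550}=-0.996253-0.086484i, e^{-i·(0)·5.2043}=+1.000000+0.000000i ⇒ D=-0.498854-0.043305i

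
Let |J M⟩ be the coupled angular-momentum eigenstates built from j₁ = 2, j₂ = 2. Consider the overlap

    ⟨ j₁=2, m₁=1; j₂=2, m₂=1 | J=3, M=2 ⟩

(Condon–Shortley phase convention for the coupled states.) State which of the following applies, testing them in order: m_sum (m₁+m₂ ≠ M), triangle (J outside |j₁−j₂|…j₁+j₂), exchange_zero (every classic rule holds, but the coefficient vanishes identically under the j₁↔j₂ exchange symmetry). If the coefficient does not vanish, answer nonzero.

exchange_zero

m-sum: m₁+m₂ = 1+1 = 2, M = 2  ✓
triangle: |j₁−j₂| = 0 ≤ J = 3 ≤ j₁+j₂ = 4  ✓
exchange: j₁=j₂ and m₁=m₂, and (−1)^(j₁+j₂−J) = (−1)^1 = −1 forces ⟨j₁m₁;j₂m₂|JM⟩ = −⟨j₂m₂;j₁m₁|JM⟩ = −⟨j₁m₁;j₂m₂|JM⟩ ⇒ the coefficient vanishes identically
Racah sum check: Σ_k collapses to 0 ⇒ CG = 0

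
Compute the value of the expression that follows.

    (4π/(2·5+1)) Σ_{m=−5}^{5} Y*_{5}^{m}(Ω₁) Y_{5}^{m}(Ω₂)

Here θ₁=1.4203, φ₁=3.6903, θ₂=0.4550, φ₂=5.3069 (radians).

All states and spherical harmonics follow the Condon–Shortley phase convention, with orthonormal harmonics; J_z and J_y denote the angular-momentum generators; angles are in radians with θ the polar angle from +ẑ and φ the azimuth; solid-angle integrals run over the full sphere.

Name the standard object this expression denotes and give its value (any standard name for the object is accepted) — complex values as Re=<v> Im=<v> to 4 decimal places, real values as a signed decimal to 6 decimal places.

This sum is the spherical-harmonic addition theorem: it equals the Legendre polynomial P_l(cos γ) of the angle γ between the two directions.
Term-by-term m-sum for l=5 (normalisation 4π/11 = 1.142397):
  m=-5: (0.40421 - 0.16997j) × (0.00128 - 0.00750j) = -0.00076 - 0.00325j  (running Σ = -0.00076 - 0.00325j)
  m=-4: (-0.12286 + 0.17064j) × (-0.03552 - 0.03400j) = 0.01017 - 0.00188j  (running Σ = 0.00941 - 0.00513j)
  m=-3: (-0.02007 + 0.26595j) × (-0.17971 + 0.03882j) = -0.00672 - 0.04857j  (running Σ = 0.00269 - 0.05371j)
  m=-2: (-0.10560 - 0.20616j) × (-0.15561 + 0.38760j) = 0.09634 - 0.00885j  (running Σ = 0.09903 - 0.06256j)
  m=-1: (-0.18802 - 0.11494j) × (0.26613 + 0.39361j) = -0.00479 - 0.10459j  (running Σ = 0.09424 - 0.16715j)
  m=0: (0.23598 + 0.00000j) × (-0.04888 + 0.00000j) = -0.01154 + 0.00000j  (running Σ = 0.08270 - 0.16715j)
  m=1: (0.18802 - 0.11494j) × (-0.26613 + 0.39361j) = -0.00479 + 0.10459j  (running Σ = 0.07791 - 0.06256j)
  m=2: (-0.10560 + 0.20616j) × (-0.15561 - 0.38760j) = 0.09634 + 0.00885j  (running Σ = 0.17425 - 0.05371j)
  m=3: (0.02007 + 0.26595j) × (0.17971 + 0.03882j) = -0.00672 + 0.04857j  (running Σ = 0.16753 - 0.00513j)
  m=4: (-0.12286 - 0.17064j) × (-0.03552 + 0.03400j) = 0.01017 + 0.00188j  (running Σ = 0.17770 - 0.00325j)
  m=5: (-0.40421 - 0.16997j) × (-0.00128 - 0.00750j) = -0.00076 + 0.00325j  (running Σ = 0.17694 + 0.00000j)
Total Σ_m = 0.17694 + 0.00000j. Multiply by 1.142397: 0.20214 + 0.00000j. P_5(cos γ) = 0.202139

Legendre polynomial (addition theorem), +0.202139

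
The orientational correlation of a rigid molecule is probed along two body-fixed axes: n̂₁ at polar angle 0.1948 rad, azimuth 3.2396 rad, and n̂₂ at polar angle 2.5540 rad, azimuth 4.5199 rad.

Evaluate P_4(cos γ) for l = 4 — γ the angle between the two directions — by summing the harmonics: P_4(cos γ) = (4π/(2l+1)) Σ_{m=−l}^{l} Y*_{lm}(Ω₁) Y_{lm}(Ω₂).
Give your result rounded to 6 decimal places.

-0.272439

Summing Y*_{l m}(θ₁,φ₁)·Y_{l m}(θ₂,φ₂) over m ∈ [−4, 4]; prefactor 4π/(2·4+1) = 1.396263:
  [-4]  conj(Y_{4,-4})(Ω₁) = 0.00057 + 0.00024j ; Y_{4,-4}(Ω₂) = 0.03001 + 0.02909j ; Δ = 0.00001 + 0.00002j
  [-3]  conj(Y_{4,-3})(Ω₁) = -0.00852 - 0.00258j ; Y_{4,-3}(Ω₂) = -0.09688 + 0.14870j ; Δ = 0.00121 - 0.00102j
  [-2]  conj(Y_{4,-2})(Ω₁) = 0.07054 + 0.01401j ; Y_{4,-2}(Ω₂) = -0.36671 - 0.14859j ; Δ = -0.02379 - 0.01562j
  [-1]  conj(Y_{4,-1})(Ω₁) = -0.33420 - 0.03286j ; Y_{4,-1}(Ω₂) = 0.07720 - 0.39609j ; Δ = -0.03882 + 0.12984j
  [+0]  conj(Y_{4,0})(Ω₁) = 0.69293 + 0.00000j ; Y_{4,0}(Ω₂) = -0.10442 + 0.00000j ; Δ = -0.07236 + 0.00000j
  [+1]  conj(Y_{4,1})(Ω₁) = 0.33420 - 0.03286j ; Y_{4,1}(Ω₂) = -0.07720 - 0.39609j ; Δ = -0.03882 - 0.12984j
  [+2]  conj(Y_{4,2})(Ω₁) = 0.07054 - 0.01401j ; Y_{4,2}(Ω₂) = -0.36671 + 0.14859j ; Δ = -0.02379 + 0.01562j
  [+3]  conj(Y_{4,3})(Ω₁) = 0.00852 - 0.00258j ; Y_{4,3}(Ω₂) = 0.09688 + 0.14870j ; Δ = 0.00121 + 0.00102j
  [+4]  conj(Y_{4,4})(Ω₁) = 0.00057 - 0.00024j ; Y_{4,4}(Ω₂) = 0.03001 - 0.02909j ; Δ = 0.00001 - 0.00002j
Accumulated sum -0.19512 + 0.00000j; after 4π/(2l+1) scaling, -0.27244 + 0.00000j ⇒ P_4 = -0.272439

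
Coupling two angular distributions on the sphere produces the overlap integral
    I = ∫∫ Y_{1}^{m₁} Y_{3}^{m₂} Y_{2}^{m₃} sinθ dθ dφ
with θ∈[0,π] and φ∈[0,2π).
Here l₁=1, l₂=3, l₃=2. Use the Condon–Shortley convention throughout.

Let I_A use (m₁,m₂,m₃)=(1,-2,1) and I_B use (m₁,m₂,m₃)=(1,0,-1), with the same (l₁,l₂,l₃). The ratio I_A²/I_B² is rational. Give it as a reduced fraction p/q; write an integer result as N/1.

10/3

Shared (l₁,l₂,l₃)=(1,3,2): N and (l;000)² cancel in I_A²/I_B².
A: Δ = 2!·0!·4!/7! = 1/105; Racah Σ t=0..0: t=0:+1/12 = 1/12; ⇒ 3j(1 3 2; 1 -2 1)² = 2/21, sgn -1
B: Δ = 2!·0!·4!/7! = 1/105; Racah Σ t=0..0: t=0:+1/12 = 1/12; ⇒ 3j(1 3 2; 1 0 -1)² = 1/35, sgn -1
I_A²/I_B² = (2/21)/(1/35) = 10/3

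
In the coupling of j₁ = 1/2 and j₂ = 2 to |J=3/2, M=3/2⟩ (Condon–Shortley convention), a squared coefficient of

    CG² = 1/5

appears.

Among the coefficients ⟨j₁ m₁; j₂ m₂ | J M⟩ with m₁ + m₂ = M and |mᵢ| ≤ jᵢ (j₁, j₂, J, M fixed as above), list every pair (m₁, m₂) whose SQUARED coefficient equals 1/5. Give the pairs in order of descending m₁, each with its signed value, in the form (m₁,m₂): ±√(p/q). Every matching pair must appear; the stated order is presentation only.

(1/2,1): +√(1/5)

Admissible pairs with m₁+m₂ = M = 3/2: (-1/2,2), (1/2,1)
  (m₁,m₂)=(1/2,1): CG² = 1/5, CG = +√(1/5)   ← matches the target
  (m₁,m₂)=(-1/2,2): CG² = 4/5, CG = −√(4/5)
Pairs with CG² = 1/5: (1/2,1): +√(1/5)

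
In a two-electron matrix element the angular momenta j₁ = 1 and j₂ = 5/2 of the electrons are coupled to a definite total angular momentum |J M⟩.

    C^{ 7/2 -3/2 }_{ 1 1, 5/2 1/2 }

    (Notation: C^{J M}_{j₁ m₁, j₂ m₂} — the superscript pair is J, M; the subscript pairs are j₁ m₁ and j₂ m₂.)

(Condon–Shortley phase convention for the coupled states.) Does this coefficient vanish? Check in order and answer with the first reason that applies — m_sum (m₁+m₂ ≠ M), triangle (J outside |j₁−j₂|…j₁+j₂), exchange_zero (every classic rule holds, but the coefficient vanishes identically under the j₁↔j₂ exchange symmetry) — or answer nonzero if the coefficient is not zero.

m-sum: m₁+m₂ = 1+1/2 = 3/2, M = -3/2  ✗ ⇒ coefficient is 0

m_sum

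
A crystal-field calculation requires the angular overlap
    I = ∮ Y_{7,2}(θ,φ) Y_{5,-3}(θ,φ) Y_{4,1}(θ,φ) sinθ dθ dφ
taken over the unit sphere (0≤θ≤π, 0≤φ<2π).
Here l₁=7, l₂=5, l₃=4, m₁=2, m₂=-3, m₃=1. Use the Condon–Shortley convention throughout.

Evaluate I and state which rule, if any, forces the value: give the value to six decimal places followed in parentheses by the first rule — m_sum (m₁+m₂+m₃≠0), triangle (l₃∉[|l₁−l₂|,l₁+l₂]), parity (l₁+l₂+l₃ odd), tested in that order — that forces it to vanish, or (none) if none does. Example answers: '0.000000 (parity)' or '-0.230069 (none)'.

Rules hold: Σm=0, L=16 even, 2≤4≤12.
N = 15·11·9 = 1485
Δ = 8!·6!·2!/17! = 1/6126120
Racah Σ t=3..5: t=3:−1/69120 t=4:+1/20736 t=5:−1/69120 = 1/51840
⇒ 3j(7 5 4; 0 0 0)² = 280/21879, sgn +1
Racah Σ t=0..2: t=0:+1/9676800 t=1:−1/241920 t=2:+1/103680 = 163/29030400
⇒ 3j(7 5 4; 2 -3 1)² = 26569/2042040, sgn -1
4πI² = N·(3j₀)²·(3jₘ)² = 132845/537251
I = -1·√(0.247268/4π) = -0.14027461
No selection rule forces the value: the integral is nonzero (none).

-0.140275 (none)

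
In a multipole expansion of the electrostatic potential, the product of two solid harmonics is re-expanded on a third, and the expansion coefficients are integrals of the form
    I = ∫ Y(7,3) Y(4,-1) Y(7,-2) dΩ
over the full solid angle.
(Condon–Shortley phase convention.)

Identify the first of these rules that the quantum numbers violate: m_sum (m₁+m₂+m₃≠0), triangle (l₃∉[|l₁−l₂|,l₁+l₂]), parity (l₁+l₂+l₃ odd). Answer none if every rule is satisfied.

none

Σmᵢ = 0  ✓
l₃∈[|l₁−l₂|,l₁+l₂]=[3,11], have l₃=7  ✓
Σlᵢ = 18 ⇒ even  ✓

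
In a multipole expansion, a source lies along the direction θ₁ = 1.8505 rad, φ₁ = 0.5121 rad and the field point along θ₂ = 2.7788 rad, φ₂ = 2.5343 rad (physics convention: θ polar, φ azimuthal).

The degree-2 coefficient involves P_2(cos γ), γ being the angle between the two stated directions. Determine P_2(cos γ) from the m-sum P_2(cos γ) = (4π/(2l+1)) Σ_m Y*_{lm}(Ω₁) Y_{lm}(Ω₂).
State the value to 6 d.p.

Addition theorem: P_2(cos γ) = (4π/5) Σ_m Y*_{lm}(Ω₁) Y_{lm}(Ω₂), m = −2…2:
  m=-2: Y*=(0.185476, 0.304843)  Y=(0.016965, 0.045595)  product (-0.010753, 0.013629)
  m=-1: Y*=(-0.178693, -0.100447)  Y=(0.210490, 0.146269)  product (-0.022921, -0.047280)
  m=+0: Y*=(-0.243279, -0.000000)  Y=(0.511618, 0.000000)  product (-0.124466, -0.000000)
  m=+1: Y*=(0.178693, -0.100447)  Y=(-0.210490, 0.146269)  product (-0.022921, 0.047280)
  m=+2: Y*=(0.185476, -0.304843)  Y=(0.016965, -0.045595)  product (-0.010753, -0.013629)
Σ over m = (-0.191813, 0.000000); ×(4π/5) → (-0.482078, 0.000000). Real part: -0.482078

-0.482078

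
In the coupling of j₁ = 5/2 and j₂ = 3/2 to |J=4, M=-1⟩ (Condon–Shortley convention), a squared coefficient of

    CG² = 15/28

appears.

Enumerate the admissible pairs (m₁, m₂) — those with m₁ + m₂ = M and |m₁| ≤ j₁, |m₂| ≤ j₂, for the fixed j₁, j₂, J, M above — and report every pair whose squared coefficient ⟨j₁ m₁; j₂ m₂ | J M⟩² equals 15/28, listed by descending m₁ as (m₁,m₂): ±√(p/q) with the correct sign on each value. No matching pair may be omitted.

(-1/2,-1/2): +√(15/28)

Admissible pairs with m₁+m₂ = M = -1: (-5/2,3/2), (-3/2,1/2), (-1/2,-1/2), (1/2,-3/2)
  (m₁,m₂)=(1/2,-3/2): CG² = 5/28, CG = +√(5/28)
  (m₁,m₂)=(-1/2,-1/2): CG² = 15/28, CG = +√(15/28)   ← matches the target
  (m₁,m₂)=(-3/2,1/2): CG² = 15/56, CG = +√(15/56)
  (m₁,m₂)=(-5/2,3/2): CG² = 1/56, CG = +√(1/56)
Pairs with CG² = 15/28: (-1/2,-1/2): +√(15/28)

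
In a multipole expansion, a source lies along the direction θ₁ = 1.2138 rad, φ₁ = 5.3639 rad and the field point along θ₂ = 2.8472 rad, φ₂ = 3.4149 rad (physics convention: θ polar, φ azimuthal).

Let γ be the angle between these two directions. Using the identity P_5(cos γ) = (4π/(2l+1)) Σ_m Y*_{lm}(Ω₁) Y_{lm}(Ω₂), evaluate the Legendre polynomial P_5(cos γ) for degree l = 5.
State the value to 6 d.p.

-0.218359

Term-by-term m-sum for l=5 (normalisation 4π/11 = 1.142397):
  m=-5: (-0.038777, 0.332889) × (-0.000194, 0.000935) = (-0.000304, -0.000101)  (running Σ = (-0.000304, -0.000101))
  m=-4: (-0.339939, 0.201718) × (-0.004576, 0.008842) = (-0.000228, -0.003929)  (running Σ = (-0.000532, -0.004030))
  m=-3: (-0.026151, -0.010558) × (-0.041759, 0.044747) = (0.001564, -0.000729)  (running Σ = (0.001033, -0.004759))
  m=-2: (0.087166, 0.317702) × (-0.203839, 0.124027) = (-0.057172, -0.053949)  (running Σ = (-0.056139, -0.058708))
  m=-1: (-0.072157, 0.094620) × (-0.518240, 0.145274) = (0.023649, -0.059519)  (running Σ = (-0.032490, -0.118226))
  m=0: (0.302066, -0.000000) × (-0.417660, 0.000000) = (-0.126161, 0.000000)  (running Σ = (-0.158651, -0.118226))
  m=1: (0.072157, 0.094620) × (0.518240, 0.145274) = (0.023649, 0.059519)  (running Σ = (-0.135002, -0.058708))
  m=2: (0.087166, -0.317702) × (-0.203839, -0.124027) = (-0.057172, 0.053949)  (running Σ = (-0.192174, -0.004759))
  m=3: (0.026151, -0.010558) × (0.041759, 0.044747) = (0.001564, 0.000729)  (running Σ = (-0.190609, -0.004030))
  m=4: (-0.339939, -0.201718) × (-0.004576, -0.008842) = (-0.000228, 0.003929)  (running Σ = (-0.190837, -0.000101))
  m=5: (0.038777, 0.332889) × (0.000194, 0.000935) = (-0.000304, 0.000101)  (running Σ = (-0.191141, 0.000000))
Total Σ_m = (-0.191141, 0.000000). Multiply by 1.142397: (-0.218359, 0.000000). P_5(cos γ) = -0.218359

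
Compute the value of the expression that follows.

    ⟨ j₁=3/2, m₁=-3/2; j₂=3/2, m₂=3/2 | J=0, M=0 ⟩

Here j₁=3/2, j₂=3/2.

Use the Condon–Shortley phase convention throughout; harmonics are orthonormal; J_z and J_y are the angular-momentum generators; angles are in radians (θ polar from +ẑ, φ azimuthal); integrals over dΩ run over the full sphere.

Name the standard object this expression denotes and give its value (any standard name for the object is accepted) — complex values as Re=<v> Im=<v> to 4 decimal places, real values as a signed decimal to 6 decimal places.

This is a Clebsch–Gordan (vector-coupling) coefficient.
j₁+j₂−J=3  J+j₁−j₂=0  J−j₁+j₂=0  j₁+j₂+J+1=4
(j₁±m₁, j₂±m₂, J±M) = (0,3,3,0,0,0)
P² = 9
sum k=3..3:
  [3] −1/6 = -1/6
S = -1/6
C² = P²·S² = 1/4 ; C = -0.500000

Clebsch–Gordan coefficient, −√(1/4) ≈ -0.500000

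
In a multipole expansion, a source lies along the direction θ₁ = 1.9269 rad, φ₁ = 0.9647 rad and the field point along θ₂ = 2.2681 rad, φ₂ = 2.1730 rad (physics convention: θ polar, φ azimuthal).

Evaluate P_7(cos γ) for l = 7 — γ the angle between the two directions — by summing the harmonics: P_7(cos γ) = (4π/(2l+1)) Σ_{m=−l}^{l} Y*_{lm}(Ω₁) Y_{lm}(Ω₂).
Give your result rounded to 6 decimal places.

Addition theorem: P_7(cos γ) = (4π/15) Σ_m Y*_{lm}(Ω₁) Y_{lm}(Ω₂), m = −7…7:
  term(m=-7) = (-0.014038, -0.020339)   from Y*(Ω₁)=(0.283302, 0.143806), Y(Ω₂)=(-0.068375, -0.037084)
  term(m=-6) = (0.061242, -0.088719)   from Y*(Ω₁)=(-0.389103, 0.210041), Y(Ω₂)=(-0.217187, 0.110769)
  term(m=-5) = (0.063304, 0.015605)   from Y*(Ω₁)=(0.017068, -0.152981), Y(Ω₂)=(-0.055149, 0.419953)
  term(m=-4) = (-0.012980, -0.106914)   from Y*(Ω₁)=(-0.211284, -0.184269), Y(Ω₂)=(0.285552, 0.256978)
  term(m=-3) = (0.001171, -0.000614)   from Y*(Ω₁)=(0.256926, -0.064918), Y(Ω₂)=(0.004851, -0.001166)
  term(m=-2) = (0.047902, 0.042439)   from Y*(Ω₁)=(0.062947, -0.167943), Y(Ω₂)=(-0.127832, 0.333143)
  term(m=-1) = (-0.017304, 0.045625)   from Y*(Ω₁)=(0.165949, 0.239421), Y(Ω₂)=(0.094886, 0.138040)
  term(m=+0) = (-0.046046, 0.000000)   from Y*(Ω₁)=(0.147160, -0.000000), Y(Ω₂)=(-0.312895, 0.000000)
  term(m=+1) = (-0.017304, -0.045625)   from Y*(Ω₁)=(-0.165949, 0.239421), Y(Ω₂)=(-0.094886, 0.138040)
  term(m=+2) = (0.047902, -0.042439)   from Y*(Ω₁)=(0.062947, 0.167943), Y(Ω₂)=(-0.127832, -0.333143)
  term(m=+3) = (0.001171, 0.000614)   from Y*(Ω₁)=(-0.256926, -0.064918), Y(Ω₂)=(-0.004851, -0.001166)
  term(m=+4) = (-0.012980, 0.106914)   from Y*(Ω₁)=(-0.211284, 0.184269), Y(Ω₂)=(0.285552, -0.256978)
  term(m=+5) = (0.063304, -0.015605)   from Y*(Ω₁)=(-0.017068, -0.152981), Y(Ω₂)=(0.055149, 0.419953)
  term(m=+6) = (0.061242, 0.088719)   from Y*(Ω₁)=(-0.389103, -0.210041), Y(Ω₂)=(-0.217187, -0.110769)
  term(m=+7) = (-0.014038, 0.020339)   from Y*(Ω₁)=(-0.283302, 0.143806), Y(Ω₂)=(0.068375, -0.037084)
Σ over m = (0.212550, -0.000000); ×(4π/15) → (0.178065, -0.000000). Real part: 0.178065

0.178065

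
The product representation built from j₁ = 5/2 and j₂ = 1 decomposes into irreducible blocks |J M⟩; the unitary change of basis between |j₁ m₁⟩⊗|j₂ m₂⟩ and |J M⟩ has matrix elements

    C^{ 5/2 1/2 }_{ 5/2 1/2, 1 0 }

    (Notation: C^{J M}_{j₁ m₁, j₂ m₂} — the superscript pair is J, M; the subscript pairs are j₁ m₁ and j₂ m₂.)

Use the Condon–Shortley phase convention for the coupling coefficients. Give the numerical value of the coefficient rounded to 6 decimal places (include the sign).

+√(1/35) = +0.169031

√[6·1!4!1!/7! · 3!2!1!1!3!2!] = √(144/35)
  +(−1)^0/∏(0,1,2,1,2,0)! = 1/4  (running 1/4)
  +(−1)^1/∏(1,0,1,0,3,1)! = -1/6  (running 1/12)
⟨..|..⟩ = √(144/35)·(1/12) = +0.169031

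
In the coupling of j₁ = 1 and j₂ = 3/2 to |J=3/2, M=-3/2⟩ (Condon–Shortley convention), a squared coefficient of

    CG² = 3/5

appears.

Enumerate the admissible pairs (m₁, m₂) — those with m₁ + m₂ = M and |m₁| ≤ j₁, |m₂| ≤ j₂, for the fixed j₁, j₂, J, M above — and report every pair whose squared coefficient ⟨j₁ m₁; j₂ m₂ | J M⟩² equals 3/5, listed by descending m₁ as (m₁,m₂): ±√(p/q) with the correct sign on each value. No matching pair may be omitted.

(0,-3/2): +√(3/5)

Admissible pairs with m₁+m₂ = M = -3/2: (-1,-1/2), (0,-3/2)
  (m₁,m₂)=(0,-3/2): CG² = 3/5, CG = +√(3/5)   ← matches the target
  (m₁,m₂)=(-1,-1/2): CG² = 2/5, CG = −√(2/5)
Pairs with CG² = 3/5: (0,-3/2): +√(3/5)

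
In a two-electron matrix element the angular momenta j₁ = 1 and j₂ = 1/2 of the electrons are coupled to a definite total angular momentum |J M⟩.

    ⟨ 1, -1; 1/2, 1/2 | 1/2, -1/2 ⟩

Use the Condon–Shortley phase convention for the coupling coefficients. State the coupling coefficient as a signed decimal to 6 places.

−√(2/3) ≈ -0.816497

j₁+j₂−J=1  J+j₁−j₂=1  J−j₁+j₂=0  j₁+j₂+J+1=3
(j₁±m₁, j₂±m₂, J±M) = (0,2,1,0,0,1)
P² = 2/3
sum k=1..1:
  [1] −1/1 = -1
S = -1
C² = P²·S² = 2/3 ; C = -0.816497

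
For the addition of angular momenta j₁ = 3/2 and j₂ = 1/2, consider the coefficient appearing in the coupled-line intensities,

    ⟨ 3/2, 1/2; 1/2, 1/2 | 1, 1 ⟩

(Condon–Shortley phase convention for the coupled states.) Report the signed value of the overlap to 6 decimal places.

triangle: 1!×2!×0!/4! = 2/24
(j±m)!: 2!×1!×1!×0!×2!×0! = 4
prefactor² = (2J+1)×Δ×N² = 1
  k=1: −1/(1!×0!×0!×0!×2!×0!) = -1/2
Σ = -1/2  ⇒  CG² = 1×(-1/2)² = 1/4
CG = −√(1/4) = -0.500000

−√(1/4) ≈ -0.500000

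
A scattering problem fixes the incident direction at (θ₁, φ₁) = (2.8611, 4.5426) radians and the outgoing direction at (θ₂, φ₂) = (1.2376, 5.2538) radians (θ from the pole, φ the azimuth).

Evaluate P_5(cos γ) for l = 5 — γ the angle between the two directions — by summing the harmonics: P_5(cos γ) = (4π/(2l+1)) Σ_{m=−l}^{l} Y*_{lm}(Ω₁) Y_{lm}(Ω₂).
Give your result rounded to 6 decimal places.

-0.204157

Expand P_5 via completeness: Σ_{m} conj(Y_{5,m}) at Ω₁ times Y_{5,m} at Ω₂ —
  m=-5: Y*=(-0.000566, -0.000499)  Y=(0.147258, -0.317280)  product (-0.000242, 0.000106)
  m=-4: Y*=(-0.006445, 0.005203)  Y=(-0.214532, -0.317073)  product (0.003032, 0.000927)
  m=-3: Y*=(0.026161, 0.046840)  Y=(0.010861, -0.000581)  product (0.000311, 0.000494)
  m=-2: Y*=(0.208296, -0.073583)  Y=(0.157600, -0.296917)  product (0.010979, -0.073444)
  m=-1: Y*=(-0.089555, -0.522370)  Y=(-0.040133, -0.066739)  product (-0.031268, 0.026941)
  m=+0: Y*=(-0.458337, -0.000000)  Y=(0.314911, 0.000000)  product (-0.144335, -0.000000)
  m=+1: Y*=(0.089555, -0.522370)  Y=(0.040133, -0.066739)  product (-0.031268, -0.026941)
  m=+2: Y*=(0.208296, 0.073583)  Y=(0.157600, 0.296917)  product (0.010979, 0.073444)
  m=+3: Y*=(-0.026161, 0.046840)  Y=(-0.010861, -0.000581)  product (0.000311, -0.000494)
  m=+4: Y*=(-0.006445, -0.005203)  Y=(-0.214532, 0.317073)  product (0.003032, -0.000927)
  m=+5: Y*=(0.000566, -0.000499)  Y=(-0.147258, -0.317280)  product (-0.000242, -0.000106)
Σ over m = (-0.178709, -0.000000); ×(4π/11) → (-0.204157, -0.000000). Real part: -0.204157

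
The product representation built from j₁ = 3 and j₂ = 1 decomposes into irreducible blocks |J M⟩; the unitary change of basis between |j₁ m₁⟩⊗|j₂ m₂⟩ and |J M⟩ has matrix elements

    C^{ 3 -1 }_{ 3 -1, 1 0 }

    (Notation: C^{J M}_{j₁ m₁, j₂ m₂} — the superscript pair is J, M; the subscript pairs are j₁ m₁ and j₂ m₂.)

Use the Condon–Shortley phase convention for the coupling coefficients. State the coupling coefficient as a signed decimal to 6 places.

j₁+j₂−J=1  J+j₁−j₂=5  J−j₁+j₂=1  j₁+j₂+J+1=8
(j₁±m₁, j₂±m₂, J±M) = (2,4,1,1,2,4)
P² = 48
sum k=0..1:
  [0] +1/24 = 1/24
  [1] −1/12 = -1/12
S = -1/24
C² = P²·S² = 1/12 ; C = -0.288675

-0.288675  (= −√(1/12))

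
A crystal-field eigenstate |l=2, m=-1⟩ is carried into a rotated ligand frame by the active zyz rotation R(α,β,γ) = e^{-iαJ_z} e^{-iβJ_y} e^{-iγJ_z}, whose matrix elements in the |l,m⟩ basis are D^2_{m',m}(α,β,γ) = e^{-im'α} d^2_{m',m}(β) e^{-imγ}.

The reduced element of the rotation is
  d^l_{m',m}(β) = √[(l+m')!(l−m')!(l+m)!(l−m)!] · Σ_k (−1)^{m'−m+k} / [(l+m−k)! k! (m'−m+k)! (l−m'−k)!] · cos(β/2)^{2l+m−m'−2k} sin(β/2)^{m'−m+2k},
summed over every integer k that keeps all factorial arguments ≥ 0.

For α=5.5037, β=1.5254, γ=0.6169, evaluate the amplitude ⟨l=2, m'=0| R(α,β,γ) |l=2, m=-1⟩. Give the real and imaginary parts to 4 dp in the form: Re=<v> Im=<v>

First d^2_{0,-1}(β=1.5254), then the phase factors e^{-i(0)α} and e^{-i(-1)γ}:
Half-angle: c=0.722973, s=0.690876. N=√(2·2·1·6)=4.898979
k∈{0,1} keeps every argument non-negative
  k=0: (−1)^1·4.8990/(2)·0.7230^3·0.6909^1 = -0.639503
  k=1: (−1)^2·4.8990/(2)·0.7230^1·0.6909^3 = +0.583980
d^2_{0,-1}(1.5254) = -0.639503 +0.583980 = -0.055523
D = (+1.000000+0.000000i)·(-0.055523)·(+0.815676+0.578509i) = -0.045288-0.032120i

Re=-0.0453 Im=-0.0321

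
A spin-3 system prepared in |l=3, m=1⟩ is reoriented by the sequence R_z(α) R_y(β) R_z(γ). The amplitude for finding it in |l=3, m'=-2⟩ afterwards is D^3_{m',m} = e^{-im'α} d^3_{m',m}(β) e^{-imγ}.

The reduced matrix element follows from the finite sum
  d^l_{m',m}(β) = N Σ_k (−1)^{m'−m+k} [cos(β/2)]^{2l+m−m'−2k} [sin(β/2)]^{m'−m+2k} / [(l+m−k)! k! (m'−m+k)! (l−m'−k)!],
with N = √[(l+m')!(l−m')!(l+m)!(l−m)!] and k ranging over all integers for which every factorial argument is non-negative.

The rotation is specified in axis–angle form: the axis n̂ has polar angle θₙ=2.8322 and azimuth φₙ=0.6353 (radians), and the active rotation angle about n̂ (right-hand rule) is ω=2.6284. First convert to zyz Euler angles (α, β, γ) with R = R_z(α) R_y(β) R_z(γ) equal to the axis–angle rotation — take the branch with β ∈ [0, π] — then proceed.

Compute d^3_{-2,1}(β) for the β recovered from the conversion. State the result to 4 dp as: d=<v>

Axis–angle → zyz. n̂ = (sinθₙcosφₙ, sinθₙsinφₙ, cosθₙ) = (+0.245074, +0.180684, -0.952519), ω = 2.6284.
R = I cosω + sinω [n̂]ₓ + (1−cosω) n̂n̂ᵀ gives
  R = [-0.758796, +0.550508, -0.348095; -0.384792, -0.810093, -0.442362; -0.525513, -0.201718, +0.826526]
β = atan2(√(R₁₃²+R₂₃²), R₃₃) = 0.597888; α = atan2(R₂₃, R₁₃) mod 2π = 4.045686; γ = atan2(R₃₂, −R₃₁) mod 2π = 5.916679
d^3_{-2,1}(β=0.5979) via the finite sum:
c=cos(0.597888/2)=0.955648, s=sin(0.597888/2)=0.294511; N=√[1·120·24·2]=75.894664
k∈{3,4} keeps every argument non-negative
  k=3: (−1)^0·75.8947/(12)·0.9556^3·0.2945^3 = +0.141003
  k=4: (−1)^1·75.8947/(24)·0.9556^1·0.2945^5 = -0.006696
d^3_{-2,1}(0.5979) = +0.141003 -0.006696 = +0.134308

d=0.1343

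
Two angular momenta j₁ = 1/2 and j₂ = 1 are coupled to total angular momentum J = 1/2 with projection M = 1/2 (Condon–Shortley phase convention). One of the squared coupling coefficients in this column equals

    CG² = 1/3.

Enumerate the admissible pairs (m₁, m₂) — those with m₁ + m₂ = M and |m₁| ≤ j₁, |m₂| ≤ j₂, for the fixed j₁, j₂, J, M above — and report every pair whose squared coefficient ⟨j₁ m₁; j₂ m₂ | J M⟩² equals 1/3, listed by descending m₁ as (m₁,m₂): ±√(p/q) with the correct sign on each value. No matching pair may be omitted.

Admissible pairs with m₁+m₂ = M = 1/2: (-1/2,1), (1/2,0)
  (m₁,m₂)=(1/2,0): CG² = 1/3, CG = +√(1/3)   ← matches the target
  (m₁,m₂)=(-1/2,1): CG² = 2/3, CG = −√(2/3)
Pairs with CG² = 1/3: (1/2,0): +√(1/3)

(1/2,0): +√(1/3)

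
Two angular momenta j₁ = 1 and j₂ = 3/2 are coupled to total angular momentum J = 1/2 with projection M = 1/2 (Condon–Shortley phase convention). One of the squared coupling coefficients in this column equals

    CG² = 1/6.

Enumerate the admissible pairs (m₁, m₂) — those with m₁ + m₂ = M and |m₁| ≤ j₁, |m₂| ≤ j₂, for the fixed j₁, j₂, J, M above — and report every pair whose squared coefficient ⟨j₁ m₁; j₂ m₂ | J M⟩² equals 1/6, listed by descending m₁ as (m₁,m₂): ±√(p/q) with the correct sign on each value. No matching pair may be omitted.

Admissible pairs with m₁+m₂ = M = 1/2: (-1,3/2), (0,1/2), (1,-1/2)
  (m₁,m₂)=(1,-1/2): CG² = 1/6, CG = +√(1/6)   ← matches the target
  (m₁,m₂)=(0,1/2): CG² = 1/3, CG = −√(1/3)
  (m₁,m₂)=(-1,3/2): CG² = 1/2, CG = +√(1/2)
Pairs with CG² = 1/6: (1,-1/2): +√(1/6)

(1,-1/2): +√(1/6)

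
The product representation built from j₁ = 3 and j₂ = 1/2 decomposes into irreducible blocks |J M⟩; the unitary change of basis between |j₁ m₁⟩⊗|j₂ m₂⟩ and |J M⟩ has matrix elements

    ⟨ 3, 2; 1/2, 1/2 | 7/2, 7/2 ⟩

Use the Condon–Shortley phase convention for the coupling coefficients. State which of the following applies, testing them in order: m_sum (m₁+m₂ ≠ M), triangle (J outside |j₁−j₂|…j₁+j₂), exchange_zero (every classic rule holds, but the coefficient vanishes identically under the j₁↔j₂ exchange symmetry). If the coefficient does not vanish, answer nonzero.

m_sum

m-sum: m₁+m₂ = 2+1/2 = 5/2, M = 7/2  ✗ ⇒ coefficient is 0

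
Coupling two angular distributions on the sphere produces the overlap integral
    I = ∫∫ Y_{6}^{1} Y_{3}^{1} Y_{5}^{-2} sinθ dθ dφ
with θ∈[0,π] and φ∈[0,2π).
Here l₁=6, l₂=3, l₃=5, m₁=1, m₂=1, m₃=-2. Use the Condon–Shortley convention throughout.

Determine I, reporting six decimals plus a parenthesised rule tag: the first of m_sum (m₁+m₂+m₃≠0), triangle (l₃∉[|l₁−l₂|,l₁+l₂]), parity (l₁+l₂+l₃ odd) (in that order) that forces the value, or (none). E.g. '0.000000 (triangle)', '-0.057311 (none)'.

0.080575 (none)

m-sum 0 ✓  L=14 even ✓  3≤5≤9 ✓
Π(2lᵢ+1) = 13×7×11 = 1001
triangle coeff Δ(6,3,5) = 1/675675
Σ_t [1,3]: t=1:−1/8640 t=2:+1/2304 t=3:−1/8640 = 7/34560
(3j)²=7/429 [(6 3 5; 0 0 0)], sign=-1
Σ_t [2,4]: t=2:+1/5760 t=3:−1/8640 t=4:+1/241920 = 1/16128
(3j)²=5/1001 [(6 3 5; 1 1 -2)], sign=-1
⇒ 4πI² = 35/429
I = (+1)√(35/429/(4π)) = 0.08057502
No selection rule forces the value: the integral is nonzero (none).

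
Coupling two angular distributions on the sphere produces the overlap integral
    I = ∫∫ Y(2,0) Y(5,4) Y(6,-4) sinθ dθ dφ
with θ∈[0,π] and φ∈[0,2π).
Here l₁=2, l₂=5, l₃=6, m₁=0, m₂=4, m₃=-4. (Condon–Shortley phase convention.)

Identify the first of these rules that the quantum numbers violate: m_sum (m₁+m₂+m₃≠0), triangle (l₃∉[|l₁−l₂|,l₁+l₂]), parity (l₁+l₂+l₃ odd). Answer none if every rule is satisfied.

Σmᵢ = 0  ✓
l₃∈[|l₁−l₂|,l₁+l₂]=[3,7], have l₃=6  ✓
Σlᵢ = 13 ⇒ odd  ✗

parity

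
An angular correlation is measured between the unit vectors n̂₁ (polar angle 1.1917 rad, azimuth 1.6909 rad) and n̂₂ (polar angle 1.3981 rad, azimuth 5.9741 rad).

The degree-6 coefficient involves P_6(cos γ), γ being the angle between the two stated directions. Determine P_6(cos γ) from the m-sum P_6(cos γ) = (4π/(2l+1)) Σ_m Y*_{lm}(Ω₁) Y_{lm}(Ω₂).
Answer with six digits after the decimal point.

Summing Y*_{l m}(θ₁,φ₁)·Y_{l m}(θ₂,φ₂) over m ∈ [−6, 6]; prefactor 4π/(2·6+1) = 0.966644:
  term(m=-6) = (0.115699, -0.073583)   from Y*(Ω₁)=(-0.233337, -0.204910), Y(Ω₂)=(-0.123598, 0.423889)
  term(m=-5) = (-0.095940, -0.062194)   from Y*(Ω₁)=(-0.242153, 0.353561), Y(Ω₂)=(0.006768, 0.266718)
  term(m=-4) = (0.004442, -0.030216)   from Y*(Ω₁)=(0.119377, 0.062212), Y(Ω₂)=(-0.074473, -0.214305)
  term(m=-3) = (0.079343, -0.023093)   from Y*(Ω₁)=(-0.101768, 0.270115), Y(Ω₂)=(-0.171777, -0.229017)
  term(m=-2) = (0.024439, 0.028294)   from Y*(Ω₁)=(0.231045, 0.056591), Y(Ω₂)=(0.128086, 0.091088)
  term(m=-1) = (-0.025719, 0.056198)   from Y*(Ω₁)=(-0.025629, 0.212365), Y(Ω₂)=(0.275237, 0.087888)
  term(m=+0) = (-0.035621, 0.000000)   from Y*(Ω₁)=(0.258439, -0.000000), Y(Ω₂)=(-0.137831, 0.000000)
  term(m=+1) = (-0.025719, -0.056198)   from Y*(Ω₁)=(0.025629, 0.212365), Y(Ω₂)=(-0.275237, 0.087888)
  term(m=+2) = (0.024439, -0.028294)   from Y*(Ω₁)=(0.231045, -0.056591), Y(Ω₂)=(0.128086, -0.091088)
  term(m=+3) = (0.079343, 0.023093)   from Y*(Ω₁)=(0.101768, 0.270115), Y(Ω₂)=(0.171777, -0.229017)
  term(m=+4) = (0.004442, 0.030216)   from Y*(Ω₁)=(0.119377, -0.062212), Y(Ω₂)=(-0.074473, 0.214305)
  term(m=+5) = (-0.095940, 0.062194)   from Y*(Ω₁)=(0.242153, 0.353561), Y(Ω₂)=(-0.006768, 0.266718)
  term(m=+6) = (0.115699, 0.073583)   from Y*(Ω₁)=(-0.233337, 0.204910), Y(Ω₂)=(-0.123598, -0.423889)
Accumulated sum (0.168907, -0.000000); after 4π/(2l+1) scaling, (0.163273, -0.000000) ⇒ P_6 = 0.163273

0.163273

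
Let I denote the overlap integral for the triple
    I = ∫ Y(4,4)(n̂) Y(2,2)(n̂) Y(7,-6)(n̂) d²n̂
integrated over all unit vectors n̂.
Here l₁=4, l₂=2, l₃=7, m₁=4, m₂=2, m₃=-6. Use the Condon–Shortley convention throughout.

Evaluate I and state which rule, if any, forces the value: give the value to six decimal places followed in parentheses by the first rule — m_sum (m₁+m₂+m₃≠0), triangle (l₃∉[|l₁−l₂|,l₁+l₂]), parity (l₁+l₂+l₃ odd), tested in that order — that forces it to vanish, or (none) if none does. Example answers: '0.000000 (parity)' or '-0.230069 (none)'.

|4−2|≤7≤4+2 violated ⇒ I = 0

0.000000 (triangle)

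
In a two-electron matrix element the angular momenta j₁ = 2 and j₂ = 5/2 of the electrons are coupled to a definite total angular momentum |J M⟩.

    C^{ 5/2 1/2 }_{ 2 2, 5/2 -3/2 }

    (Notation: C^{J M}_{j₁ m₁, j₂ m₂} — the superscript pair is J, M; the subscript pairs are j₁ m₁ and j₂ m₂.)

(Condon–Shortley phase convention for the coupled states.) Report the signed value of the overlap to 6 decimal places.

+0.621059  (= +√(27/70))

triangle: 2!·2!·3!/8! = 24/40320
(j±m)!: 4!·0!·1!·4!·3!·2! = 6912
prefactor² = (2J+1)·Δ·N² = 864/35
  k=0: +1/(0!·2!·0!·1!·2!·2!) = 1/8
Σ = 1/8  ⇒  CG² = 864/35·(1/8)² = 27/70
CG = +√(27/70) = +0.621059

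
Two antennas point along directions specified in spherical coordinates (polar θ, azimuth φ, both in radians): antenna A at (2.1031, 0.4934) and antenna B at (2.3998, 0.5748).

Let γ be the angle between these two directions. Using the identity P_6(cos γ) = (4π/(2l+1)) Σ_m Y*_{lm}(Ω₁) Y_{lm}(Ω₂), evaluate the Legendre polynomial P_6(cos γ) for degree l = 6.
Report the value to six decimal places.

0.241389

Term-by-term m-sum for l=6 (normalisation 4π/13 = 0.966644):
  [-6]  conj(Y_{6,-6})(Ω₁) = -0.19445 + 0.03562j ; Y_{6,-6}(Ω₂) = -0.04379 + 0.01389j ; Δ = 0.00802 - 0.00426j
  [-5]  conj(Y_{6,-5})(Ω₁) = 0.31501 - 0.25193j ; Y_{6,-5}(Ω₂) = 0.16749 + 0.04592j ; Δ = 0.06433 - 0.02773j
  [-4]  conj(Y_{6,-4})(Ω₁) = -0.14133 + 0.33168j ; Y_{6,-4}(Ω₂) = -0.24638 - 0.27619j ; Δ = 0.12643 - 0.04268j
  [-3]  conj(Y_{6,-3})(Ω₁) = 0.00319 + 0.03510j ; Y_{6,-3}(Ω₂) = 0.06750 + 0.43600j ; Δ = -0.01509 + 0.00376j
  [-2]  conj(Y_{6,-2})(Ω₁) = -0.19291 - 0.29190j ; Y_{6,-2}(Ω₂) = 0.05871 - 0.13104j ; Δ = -0.04957 + 0.00814j
  [-1]  conj(Y_{6,-1})(Ω₁) = 0.08535 + 0.04590j ; Y_{6,-1}(Ω₂) = 0.26812 - 0.17368j ; Δ = 0.03085 - 0.00252j
  [+0]  conj(Y_{6,0})(Ω₁) = 0.32384 + 0.00000j ; Y_{6,0}(Ω₂) = -0.24771 + 0.00000j ; Δ = -0.08022 + 0.00000j
  [+1]  conj(Y_{6,1})(Ω₁) = -0.08535 + 0.04590j ; Y_{6,1}(Ω₂) = -0.26812 - 0.17368j ; Δ = 0.03085 + 0.00252j
  [+2]  conj(Y_{6,2})(Ω₁) = -0.19291 + 0.29190j ; Y_{6,2}(Ω₂) = 0.05871 + 0.13104j ; Δ = -0.04957 - 0.00814j
  [+3]  conj(Y_{6,3})(Ω₁) = -0.00319 + 0.03510j ; Y_{6,3}(Ω₂) = -0.06750 + 0.43600j ; Δ = -0.01509 - 0.00376j
  [+4]  conj(Y_{6,4})(Ω₁) = -0.14133 - 0.33168j ; Y_{6,4}(Ω₂) = -0.24638 + 0.27619j ; Δ = 0.12643 + 0.04268j
  [+5]  conj(Y_{6,5})(Ω₁) = -0.31501 - 0.25193j ; Y_{6,5}(Ω₂) = -0.16749 + 0.04592j ; Δ = 0.06433 + 0.02773j
  [+6]  conj(Y_{6,6})(Ω₁) = -0.19445 - 0.03562j ; Y_{6,6}(Ω₂) = -0.04379 - 0.01389j ; Δ = 0.00802 + 0.00426j
Total Σ_m = 0.24972 - 0.00000j. Multiply by 0.966644: 0.24139 - 0.00000j. P_6(cos γ) = 0.241389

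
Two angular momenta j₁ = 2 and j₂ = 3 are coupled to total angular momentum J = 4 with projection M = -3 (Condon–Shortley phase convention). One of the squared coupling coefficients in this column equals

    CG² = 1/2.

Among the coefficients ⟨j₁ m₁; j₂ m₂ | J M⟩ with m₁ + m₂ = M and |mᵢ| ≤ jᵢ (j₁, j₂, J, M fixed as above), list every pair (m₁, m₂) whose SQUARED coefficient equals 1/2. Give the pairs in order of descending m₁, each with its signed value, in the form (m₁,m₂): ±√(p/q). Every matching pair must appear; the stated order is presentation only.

(-2,-1): −√(1/2)

Admissible pairs with m₁+m₂ = M = -3: (-2,-1), (-1,-2), (0,-3)
  (m₁,m₂)=(0,-3): CG² = 9/20, CG = +√(9/20)
  (m₁,m₂)=(-1,-2): CG² = 1/20, CG = +√(1/20)
  (m₁,m₂)=(-2,-1): CG² = 1/2, CG = −√(1/2)   ← matches the target
Pairs with CG² = 1/2: (-2,-1): −√(1/2)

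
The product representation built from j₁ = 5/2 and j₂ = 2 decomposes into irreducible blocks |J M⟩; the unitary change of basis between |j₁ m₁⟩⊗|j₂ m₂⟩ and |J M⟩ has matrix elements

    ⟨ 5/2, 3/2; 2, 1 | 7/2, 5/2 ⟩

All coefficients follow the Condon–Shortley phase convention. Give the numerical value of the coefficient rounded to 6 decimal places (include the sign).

triangle: 1!·4!·3!/9! = 144/362880
(j±m)!: 4!·1!·3!·1!·6!·1! = 103680
prefactor² = (2J+1)·Δ·N² = 2304/7
  k=0: +1/(0!·1!·1!·3!·3!·0!) = 1/36
  k=1: −1/(1!·0!·0!·2!·4!·1!) = -1/48
Σ = 1/144  ⇒  CG² = 2304/7·(1/144)² = 1/63
CG = +√(1/63) = +0.125988

+√(1/63) = +0.125988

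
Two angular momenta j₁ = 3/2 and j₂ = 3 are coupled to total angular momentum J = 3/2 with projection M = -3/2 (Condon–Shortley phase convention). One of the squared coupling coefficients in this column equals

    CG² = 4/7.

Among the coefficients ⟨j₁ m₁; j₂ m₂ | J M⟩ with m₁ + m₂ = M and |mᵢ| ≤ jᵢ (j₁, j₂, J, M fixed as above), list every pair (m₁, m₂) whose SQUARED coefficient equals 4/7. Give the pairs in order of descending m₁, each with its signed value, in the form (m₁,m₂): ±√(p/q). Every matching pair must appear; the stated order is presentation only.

Admissible pairs with m₁+m₂ = M = -3/2: (-3/2,0), (-1/2,-1), (1/2,-2), (3/2,-3)
  (m₁,m₂)=(3/2,-3): CG² = 4/7, CG = +√(4/7)   ← matches the target
  (m₁,m₂)=(1/2,-2): CG² = 2/7, CG = −√(2/7)
  (m₁,m₂)=(-1/2,-1): CG² = 4/35, CG = +√(4/35)
  (m₁,m₂)=(-3/2,0): CG² = 1/35, CG = −√(1/35)
Pairs with CG² = 4/7: (3/2,-3): +√(4/7)

(3/2,-3): +√(4/7)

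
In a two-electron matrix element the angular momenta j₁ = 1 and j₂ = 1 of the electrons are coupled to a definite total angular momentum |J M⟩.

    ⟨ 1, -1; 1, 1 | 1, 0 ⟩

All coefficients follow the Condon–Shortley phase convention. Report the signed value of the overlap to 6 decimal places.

−√(1/2) ≈ -0.707107

j₁+j₂−J=1  J+j₁−j₂=1  J−j₁+j₂=1  j₁+j₂+J+1=4
(j₁±m₁, j₂±m₂, J±M) = (0,2,2,0,1,1)
P² = 1/2
sum k=1..1:
  [1] −1/1 = -1
S = -1
C² = P²·S² = 1/2 ; C = -0.707107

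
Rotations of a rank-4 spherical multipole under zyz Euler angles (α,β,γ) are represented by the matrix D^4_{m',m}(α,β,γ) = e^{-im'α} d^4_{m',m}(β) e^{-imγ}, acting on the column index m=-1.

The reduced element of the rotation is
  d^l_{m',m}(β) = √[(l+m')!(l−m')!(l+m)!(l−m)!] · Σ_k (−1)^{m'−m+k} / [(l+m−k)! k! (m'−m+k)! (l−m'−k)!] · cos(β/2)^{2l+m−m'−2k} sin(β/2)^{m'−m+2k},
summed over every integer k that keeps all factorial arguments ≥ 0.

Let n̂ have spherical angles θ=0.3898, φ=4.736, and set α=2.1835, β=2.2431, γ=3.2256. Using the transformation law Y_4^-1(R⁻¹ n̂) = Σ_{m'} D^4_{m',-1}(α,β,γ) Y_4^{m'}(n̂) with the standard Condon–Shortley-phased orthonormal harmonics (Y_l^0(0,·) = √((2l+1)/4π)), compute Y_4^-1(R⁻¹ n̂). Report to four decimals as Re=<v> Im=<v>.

Re=-0.3447 Im=-0.1730

Need the full column D^4_{m',-1} for m'=−4..4 at α=2.1835, β=2.2431, γ=3.2256.
cos(β/2)=0.434287, sin(β/2)=0.900775
d^4_{-4,-1}: single k=3 term ⇒ +0.084494;  D = +0.069411-0.048180i
d^4_{-3,-1}: k∈[2..3] ⇒ +0.043208 -0.309806 = -0.266598;  D = +0.250314+0.091747i
d^4_{-2,-1}: k∈[1..3] ⇒ +0.011135 -0.239518 +0.686951 = +0.458568;  D = +0.118501+0.442992i
d^4_{-1,-1}: k∈[0..3] ⇒ +0.001265 -0.081655 +0.702574 -1.007512 = -0.385327;  D = -0.247264+0.295529i
d^4_{0,-1}: k∈[0..3] ⇒ -0.011737 +0.302969 -1.303397 +0.934555 = -0.077611;  D = +0.077338+0.006512i
d^4_{1,-1}: k∈[0..3] ⇒ +0.054437 -0.702574 +1.511268 -0.433440 = +0.429690;  D = +0.216739+0.371022i
d^4_{2,-1}: k∈[0..2] ⇒ -0.159679 +1.030426 -0.886596 = -0.015849;  D = -0.006598+0.014410i
d^4_{3,-1}: k∈[0..1] ⇒ +0.309806 -0.799688 = -0.489882;  D = +0.481674-0.089297i
d^4_{4,-1}: single k=0 term ⇒ -0.363500;  D = -0.259747-0.254291i
Y_4^{m'}(θ=0.3898,φ=4.736) and Σ D·Y over m':
  (+0.0694-0.0482i)·(+0.0092-0.0009i)  (+0.2503+0.0917i)·(-0.0045-0.0634i)  (+0.1185+0.4430i)·(-0.2407+0.0114i)  (-0.2473+0.2955i)·(+0.0117+0.4969i)  (+0.0773+0.0065i)·(+0.3125+0.0000i)  (+0.2167+0.3710i)·(-0.0117+0.4969i)  (-0.0066+0.0144i)·(-0.2407-0.0114i)  (+0.4817-0.0893i)·(+0.0045-0.0634i)  (-0.2597-0.2543i)·(+0.0092+0.0009i)
Y_4^-1(R⁻¹ n̂) = -0.344698-0.172978i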